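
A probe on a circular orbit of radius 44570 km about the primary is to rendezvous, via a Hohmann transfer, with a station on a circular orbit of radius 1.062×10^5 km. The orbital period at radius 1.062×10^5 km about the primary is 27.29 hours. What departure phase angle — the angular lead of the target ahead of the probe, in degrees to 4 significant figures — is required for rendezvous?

From Kepler's third law T² = 4π²r³/μ at r = 1.062×10^5 km, T = 27.29 hours = 27.29 × 3600 s = 98244 s: μ = 4π²r³/T² = 4.89916×10^6 km³/s².
Transfer-ellipse semi-major axis a_t = (r₁ + r₂)/2 = (44570 + 1.062×10^5)/2 = 75385 km.
Transfer time t = π√(a_t³/μ) = 29377.6 s.
Target angular speed ω₂ = √(μ/r₂³) = 6.39549×10^-5 rad/s.
Angle swept by the target during transfer: ω₂·t = 1.8788 rad = 107.65°.
The probe traverses 180° on the transfer ellipse, so the target must lead by 180° − 107.65° = 72.35°.

φ = 72.35°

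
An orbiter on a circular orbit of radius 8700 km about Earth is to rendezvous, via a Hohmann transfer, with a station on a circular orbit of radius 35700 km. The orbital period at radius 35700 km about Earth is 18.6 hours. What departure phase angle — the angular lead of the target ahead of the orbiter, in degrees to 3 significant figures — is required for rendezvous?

φ = 91.7°

From Kepler's third law T² = 4π²r³/μ at r = 35700 km, T = 18.6 hours = 18.6 × 3600 s = 66960 s: μ = 4π²r³/T² = 4.00621×10^5 km³/s².
Semi-major axis of the transfer orbit: a_t = (8700 + 35700)/2 = 22200 km.
The half-period of the transfer ellipse is t = π√(a_t³/μ) = 16418 s.
Target angular speed ω₂ = √(μ/r₂³) = 9.3835×10^-5 rad/s.
Angle swept by the target during transfer: ω₂·t = 1.5406 rad = 88.27°.
Arrival is 180° from departure on the ellipse, so φ = 180° − 88.27° = 91.7°.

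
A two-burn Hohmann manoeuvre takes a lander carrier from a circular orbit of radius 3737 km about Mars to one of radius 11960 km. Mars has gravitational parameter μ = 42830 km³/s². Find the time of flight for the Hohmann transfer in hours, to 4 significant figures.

Semi-major axis of the transfer orbit: a_t = (3737 + 11960)/2 = 7848.5 km.
Transfer time t = π√(a_t³/μ) = π√((7848.5)³ / 42830) = 10555 s.
Converting: 10555 s ÷ 3600 s/hour = 2.932 hours.

t = 2.932 hours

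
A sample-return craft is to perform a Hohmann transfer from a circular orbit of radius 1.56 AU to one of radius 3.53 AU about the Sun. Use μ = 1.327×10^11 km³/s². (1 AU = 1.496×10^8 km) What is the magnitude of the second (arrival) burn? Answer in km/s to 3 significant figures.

Δv₂ = 3.44 km/s

In km: r₁ = 1.56 × 1.496×10^8 = 2.33376×10^8 km; r₂ = 3.53 × 1.496×10^8 = 5.28088×10^8 km.
The Hohmann ellipse has a_t = (r₁ + r₂)/2 = 3.80732×10^8 km.
Circular speed at r = 5.28088×10^8 km: v_c = √(μ/r) = 15.852 km/s.
Transfer-orbit speed at the same r (vis-viva, a = a_t): v_t = √[μ(2/r − 1/a_t)] = 12.411 km/s.
Δv₂ = |v_t − v_c| = |12.411 − 15.852| = 3.441 km/s.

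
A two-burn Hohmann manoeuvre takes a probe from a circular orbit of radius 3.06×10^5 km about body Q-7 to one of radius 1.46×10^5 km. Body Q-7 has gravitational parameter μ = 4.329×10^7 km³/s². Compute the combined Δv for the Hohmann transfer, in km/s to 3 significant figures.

Δv = 5.15 km/s

Transfer-ellipse semi-major axis a_t = (r₁ + r₂)/2 = (3.060×10^5 + 1.460×10^5)/2 = 2.260×10^5 km.
At r₁ the circular-orbit speed is v₁ = √(μ/r₁) = 11.894 km/s.
On the transfer ellipse at r₁, v² = μ(2/r − 1/a) gives v_a = √[μ(2/r₁ − 1/a_t)] = 9.5599 km/s.
First burn Δv₁ = |v_a − v₁| = 2.334 km/s.
Circular speed at r₂: v₂ = √(μ/r₂) = 17.2194 km/s.
Transfer-orbit speed at r₂: v_p = √[μ(2/r₂ − 1/a_t)] = 20.0366 km/s.
Second burn Δv₂ = |v₂ − v_p| = 2.817 km/s.
Total Δv = Δv₁ + Δv₂ = 5.151 km/s.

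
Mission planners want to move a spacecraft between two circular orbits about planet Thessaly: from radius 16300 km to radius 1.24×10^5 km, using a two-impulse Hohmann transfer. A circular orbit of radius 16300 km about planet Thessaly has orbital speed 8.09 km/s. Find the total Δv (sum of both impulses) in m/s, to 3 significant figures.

Δv = 4190 m/s

From the circular-orbit relation v² = μ/r at r = 16300 km: μ = v²r = (8.09)² × 16300 = 1.06680×10^6 km³/s².
The Hohmann ellipse has a_t = (r₁ + r₂)/2 = 70150 km.
Circular speed at r₁: v₁ = √(μ/r₁) = √(1.06680×10^6/16300) = 8.0900 km/s.
On the transfer ellipse at r₁, v² = μ(2/r − 1/a) gives v_p = √[μ(2/r₁ − 1/a_t)] = 10.756 km/s.
First burn Δv₁ = |v_p − v₁| = 2.666 km/s.
At r₂, v₂ = √(μ/r₂) = 2.933 km/s.
Transfer-orbit speed at r₂: v_a = √[μ(2/r₂ − 1/a_t)] = 1.414 km/s.
Second burn Δv₂ = |v₂ − v_a| = 1.519 km/s.
Δv = Δv₁ + Δv₂ = 2.666 + 1.519 = 4.185 km/s.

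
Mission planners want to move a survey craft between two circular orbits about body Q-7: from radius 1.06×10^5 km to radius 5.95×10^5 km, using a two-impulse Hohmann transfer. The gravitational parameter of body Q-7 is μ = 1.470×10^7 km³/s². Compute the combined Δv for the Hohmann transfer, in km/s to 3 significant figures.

The Hohmann ellipse has a_t = (r₁ + r₂)/2 = 3.505×10^5 km.
At r₁ the circular-orbit speed is v₁ = √(μ/r₁) = 11.776 km/s.
Transfer-orbit speed at r₁ (v² = μ(2/r − 1/a)): v_p = √[μ(2/r₁ − 1/a_t)] = 15.343 km/s.
First burn Δv₁ = |v_p − v₁| = 3.567 km/s.
At r₂, v₂ = √(μ/r₂) = 4.9705 km/s.
Transfer-orbit speed at r₂: v_a = √[μ(2/r₂ − 1/a_t)] = 2.7334 km/s.
Second burn Δv₂ = |v₂ − v_a| = 2.237 km/s.
Δv = Δv₁ + Δv₂ = 3.567 + 2.237 = 5.804 km/s.

Δv = 5.80 km/s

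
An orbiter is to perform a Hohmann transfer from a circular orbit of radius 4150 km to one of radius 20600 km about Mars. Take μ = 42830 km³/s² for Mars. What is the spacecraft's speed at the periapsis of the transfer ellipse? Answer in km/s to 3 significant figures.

Transfer-ellipse semi-major axis a_t = (r₁ + r₂)/2 = (4150 + 20600)/2 = 12375 km.
At periapsis, r = 4150 km.
From the vis-viva equation, v = √[μ(2/r − 1/a_t)] = 4.145 km/s.

v = 4.14 km/s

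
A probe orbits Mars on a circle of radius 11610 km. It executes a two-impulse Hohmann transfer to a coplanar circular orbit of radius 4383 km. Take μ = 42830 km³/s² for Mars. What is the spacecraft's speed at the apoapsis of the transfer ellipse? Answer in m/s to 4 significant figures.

The Hohmann ellipse has a_t = (r₁ + r₂)/2 = 7996.5 km.
At apoapsis, r = 11610 km.
From the vis-viva equation, v = √[μ(2/r − 1/a_t)] = 1.422 km/s.

v = 1422 m/s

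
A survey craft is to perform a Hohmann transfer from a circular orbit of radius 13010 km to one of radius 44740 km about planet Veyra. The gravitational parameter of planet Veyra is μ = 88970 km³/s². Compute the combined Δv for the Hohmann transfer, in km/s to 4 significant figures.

Δv = 1.104 km/s

Semi-major axis of the transfer orbit: a_t = (13010 + 44740)/2 = 28875 km.
Circular speed at r₁: v₁ = √(μ/r₁) = √(88970/13010) = 2.61507 km/s.
Transfer-orbit speed at r₁ (v² = μ(2/r − 1/a)): v_p = √[μ(2/r₁ − 1/a_t)] = 3.25514 km/s.
First burn Δv₁ = |v_p − v₁| = 0.6401 km/s.
At r₂, v₂ = √(μ/r₂) = 1.4102 km/s.
Transfer-orbit speed at r₂: v_a = √[μ(2/r₂ − 1/a_t)] = 0.94657 km/s.
Second burn Δv₂ = |v₂ − v_a| = 0.4636 km/s.
Total Δv = Δv₁ + Δv₂ = 1.104 km/s.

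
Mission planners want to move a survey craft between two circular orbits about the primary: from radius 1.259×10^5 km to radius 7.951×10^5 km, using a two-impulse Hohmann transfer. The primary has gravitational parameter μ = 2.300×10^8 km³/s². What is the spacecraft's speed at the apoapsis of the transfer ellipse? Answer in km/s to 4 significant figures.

The Hohmann ellipse has a_t = (r₁ + r₂)/2 = 4.605×10^5 km.
At apoapsis, r = 7.951×10^5 km.
Applying v² = μ(2/r − 1/a_t): v = 8.893 km/s.

v = 8.893 km/s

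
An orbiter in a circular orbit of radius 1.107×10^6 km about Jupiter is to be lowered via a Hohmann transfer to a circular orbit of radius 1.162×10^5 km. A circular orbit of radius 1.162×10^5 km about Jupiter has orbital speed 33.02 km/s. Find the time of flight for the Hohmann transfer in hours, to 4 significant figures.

t = 37.08 hours

From the circular-orbit relation v² = μ/r at r = 1.162×10^5 km: μ = v²r = (33.02)² × 1.162×10^5 = 1.26695×10^8 km³/s².
Transfer-ellipse semi-major axis a_t = (r₁ + r₂)/2 = (1.107×10^6 + 1.162×10^5)/2 = 6.116×10^5 km.
Half the transfer-orbit period gives t = π√(a_t³/μ) = 1.335×10^5 s.
Converting: 1.335×10^5 s ÷ 3600 s/hour = 37.08 hours.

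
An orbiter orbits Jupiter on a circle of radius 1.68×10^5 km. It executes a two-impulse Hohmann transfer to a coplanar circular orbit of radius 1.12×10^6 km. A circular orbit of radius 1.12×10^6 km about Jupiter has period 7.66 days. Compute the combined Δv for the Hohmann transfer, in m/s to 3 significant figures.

From Kepler's third law T² = 4π²r³/μ at r = 1.12×10^6 km, T = 7.66 days = 7.66 × 86400 s = 6.61824×10^5 s: μ = 4π²r³/T² = 1.26628×10^8 km³/s².
Transfer-ellipse semi-major axis a_t = (r₁ + r₂)/2 = (1.680×10^5 + 1.120×10^6)/2 = 6.440×10^5 km.
At r₁ the circular-orbit speed is v₁ = √(μ/r₁) = 27.4543 km/s.
Transfer-orbit speed at r₁ (v² = μ(2/r − 1/a)): v_p = √[μ(2/r₁ − 1/a_t)] = 36.2056 km/s.
First burn Δv₁ = |v_p − v₁| = 8.751 km/s.
Circular speed at r₂: v₂ = √(μ/r₂) = 10.633 km/s.
Transfer-orbit speed at r₂: v_a = √[μ(2/r₂ − 1/a_t)] = 5.4308 km/s.
Second burn Δv₂ = |v₂ − v_a| = 5.202 km/s.
Δv = Δv₁ + Δv₂ = 8.751 + 5.202 = 13.95 km/s.

Δv = 14000 m/s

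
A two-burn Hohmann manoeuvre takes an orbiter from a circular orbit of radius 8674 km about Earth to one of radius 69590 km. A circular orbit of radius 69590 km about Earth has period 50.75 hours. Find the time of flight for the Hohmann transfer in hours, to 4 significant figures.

From Kepler's third law T² = 4π²r³/μ at r = 69590 km, T = 50.75 hours = 50.75 × 3600 s = 1.827×10^5 s: μ = 4π²r³/T² = 3.98587×10^5 km³/s².
The Hohmann ellipse has a_t = (r₁ + r₂)/2 = 39132 km.
By Kepler's third law the transfer-orbit period is T = 2π√(a_t³/μ), so t = T/2 = 38520 s.
Converting: 38520 s ÷ 3600 s/hour = 10.70 hours.

t = 10.70 hours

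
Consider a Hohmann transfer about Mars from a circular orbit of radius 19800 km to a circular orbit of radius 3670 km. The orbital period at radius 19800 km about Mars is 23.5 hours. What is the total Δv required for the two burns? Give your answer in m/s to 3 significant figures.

From Kepler's third law T² = 4π²r³/μ at r = 19800 km, T = 23.5 hours = 23.5 × 3600 s = 84600 s: μ = 4π²r³/T² = 42816.8 km³/s².
The Hohmann ellipse has a_t = (r₁ + r₂)/2 = 11735 km.
Circular speed at r₁: v₁ = √(μ/r₁) = √(42816.8/19800) = 1.47053 km/s.
Transfer-orbit speed at r₁ (vis-viva): v_a = √[μ(2/r₁ − 1/a_t)] = 0.822368 km/s.
First burn Δv₁ = |v_a − v₁| = 0.6482 km/s.
At r₂, v₂ = √(μ/r₂) = 3.416 km/s.
Transfer-orbit speed at r₂: v_p = √[μ(2/r₂ − 1/a_t)] = 4.437 km/s.
Second burn Δv₂ = |v₂ − v_p| = 1.021 km/s.
Δv = Δv₁ + Δv₂ = 0.6482 + 1.021 = 1.669 km/s.

Δv = 1670 m/s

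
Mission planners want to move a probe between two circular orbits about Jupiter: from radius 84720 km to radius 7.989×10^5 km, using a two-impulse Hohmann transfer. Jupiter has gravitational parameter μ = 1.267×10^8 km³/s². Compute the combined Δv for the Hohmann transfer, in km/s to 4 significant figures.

Δv = 20.41 km/s

Transfer-ellipse semi-major axis a_t = (r₁ + r₂)/2 = (84720 + 7.989×10^5)/2 = 4.4181×10^5 km.
Circular speed at r₁: v₁ = √(μ/r₁) = √(1.267×10^8/84720) = 38.67 km/s.
On the transfer ellipse at r₁, vis-viva gives v_p = √[μ(2/r₁ − 1/a_t)] = 52.00 km/s.
First burn Δv₁ = |v_p − v₁| = 13.33 km/s.
Circular speed at r₂: v₂ = √(μ/r₂) = 12.5934 km/s.
Transfer-orbit speed at r₂: v_a = √[μ(2/r₂ − 1/a_t)] = 5.51464 km/s.
Second burn Δv₂ = |v₂ − v_a| = 7.079 km/s.
Δv = Δv₁ + Δv₂ = 13.33 + 7.079 = 20.41 km/s.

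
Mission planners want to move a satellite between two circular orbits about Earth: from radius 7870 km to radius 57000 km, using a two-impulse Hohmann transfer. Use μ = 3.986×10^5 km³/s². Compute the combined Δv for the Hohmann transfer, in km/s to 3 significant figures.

Δv = 3.66 km/s

Semi-major axis of the transfer orbit: a_t = (7870 + 57000)/2 = 32435 km.
Circular speed at r₁: v₁ = √(μ/r₁) = √(3.986×10^5/7870) = 7.1167 km/s.
On the transfer ellipse at r₁, v² = μ(2/r − 1/a) gives v_p = √[μ(2/r₁ − 1/a_t)] = 9.4343 km/s.
First burn Δv₁ = |v_p − v₁| = 2.3176 km/s.
At r₂, v₂ = √(μ/r₂) = 2.6444 km/s.
Transfer-orbit speed at r₂: v_a = √[μ(2/r₂ − 1/a_t)] = 1.3026 km/s.
Second burn Δv₂ = |v₂ − v_a| = 1.3418 km/s.
Total Δv = Δv₁ + Δv₂ = 3.659 km/s.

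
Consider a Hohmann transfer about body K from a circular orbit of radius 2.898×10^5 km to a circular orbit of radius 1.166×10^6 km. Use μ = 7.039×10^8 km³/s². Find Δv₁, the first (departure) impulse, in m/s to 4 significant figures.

Semi-major axis of the transfer orbit: a_t = (2.898×10^5 + 1.166×10^6)/2 = 7.279×10^5 km.
On the circular orbit at r = 2.898×10^5 km, v_c = √(μ/r) = 49.284 km/s.
Vis-viva on the transfer ellipse at r = 2.898×10^5 km gives v_t = √[μ(2/r − 1/a_t)] = 62.376 km/s.
Δv₁ = |v_t − v_c| = |62.376 − 49.284| = 13.09 km/s.

Δv₁ = 13090 m/s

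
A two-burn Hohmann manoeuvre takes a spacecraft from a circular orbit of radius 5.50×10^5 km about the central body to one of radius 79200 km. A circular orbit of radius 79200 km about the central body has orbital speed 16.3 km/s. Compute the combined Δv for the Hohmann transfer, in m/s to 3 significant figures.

From the circular-orbit relation v² = μ/r at r = 79200 km: μ = v²r = (16.3)² × 79200 = 2.10426×10^7 km³/s².
Transfer-ellipse semi-major axis a_t = (r₁ + r₂)/2 = (5.500×10^5 + 79200)/2 = 3.146×10^5 km.
At r₁ the circular-orbit speed is v₁ = √(μ/r₁) = 6.1854 km/s.
Transfer-orbit speed at r₁ (v² = μ(2/r − 1/a)): v_a = √[μ(2/r₁ − 1/a_t)] = 3.1035 km/s.
First burn Δv₁ = |v_a − v₁| = 3.082 km/s.
At r₂, v₂ = √(μ/r₂) = 16.300 km/s.
Transfer-orbit speed at r₂: v_p = √[μ(2/r₂ − 1/a_t)] = 21.552 km/s.
Second burn Δv₂ = |v₂ − v_p| = 5.252 km/s.
Total Δv = Δv₁ + Δv₂ = 8.334 km/s.

Δv = 8330 m/s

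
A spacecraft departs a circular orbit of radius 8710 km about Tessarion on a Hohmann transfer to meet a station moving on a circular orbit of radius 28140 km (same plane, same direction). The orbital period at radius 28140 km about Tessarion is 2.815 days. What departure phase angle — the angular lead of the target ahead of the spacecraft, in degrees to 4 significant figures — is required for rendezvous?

From Kepler's third law T² = 4π²r³/μ at r = 28140 km, T = 2.815 days = 2.815 × 86400 s = 2.43216×10^5 s: μ = 4π²r³/T² = 14871.3 km³/s².
Transfer-ellipse semi-major axis a_t = (r₁ + r₂)/2 = (8710 + 28140)/2 = 18425 km.
The half-period of the transfer ellipse is t = π√(a_t³/μ) = 64430 s.
Target angular speed ω₂ = √(μ/r₂³) = 2.5834×10^-5 rad/s.
Angle swept by the target during transfer: ω₂·t = 1.6645 rad = 95.37°.
The spacecraft traverses 180° on the transfer ellipse, so the target must lead by 180° − 95.37° = 84.63°.

φ = 84.63°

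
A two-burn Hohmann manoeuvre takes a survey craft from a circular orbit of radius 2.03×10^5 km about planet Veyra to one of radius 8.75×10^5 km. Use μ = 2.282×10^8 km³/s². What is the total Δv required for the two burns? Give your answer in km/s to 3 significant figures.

Semi-major axis of the transfer orbit: a_t = (2.030×10^5 + 8.750×10^5)/2 = 5.390×10^5 km.
Circular speed at r₁: v₁ = √(μ/r₁) = √(2.282×10^8/2.030×10^5) = 33.528 km/s.
Transfer-orbit speed at r₁ (vis-viva equation): v_p = √[μ(2/r₁ − 1/a_t)] = 42.719 km/s.
First burn Δv₁ = |v_p − v₁| = 9.191 km/s.
Circular speed at r₂: v₂ = √(μ/r₂) = 16.15 km/s.
Transfer-orbit speed at r₂: v_a = √[μ(2/r₂ − 1/a_t)] = 9.911 km/s.
Second burn Δv₂ = |v₂ − v_a| = 6.239 km/s.
Δv = Δv₁ + Δv₂ = 9.191 + 6.239 = 15.43 km/s.

Δv = 15.4 km/s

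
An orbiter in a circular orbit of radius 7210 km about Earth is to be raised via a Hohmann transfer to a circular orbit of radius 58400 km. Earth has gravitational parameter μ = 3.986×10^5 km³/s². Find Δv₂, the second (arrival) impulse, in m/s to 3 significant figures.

Δv₂ = 1390 m/s

Semi-major axis of the transfer orbit: a_t = (7210 + 58400)/2 = 32805 km.
On the circular orbit at r = 58400 km, v_c = √(μ/r) = 2.613 km/s.
Transfer-orbit speed at the same r (vis-viva, a = a_t): v_t = √[μ(2/r − 1/a_t)] = 1.225 km/s.
Δv₂ = |v_t − v_c| = |1.225 − 2.613| = 1.388 km/s.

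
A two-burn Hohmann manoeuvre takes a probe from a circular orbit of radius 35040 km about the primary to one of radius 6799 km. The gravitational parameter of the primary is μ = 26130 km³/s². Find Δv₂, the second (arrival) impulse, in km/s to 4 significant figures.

Δv₂ = 0.5768 km/s

The Hohmann ellipse has a_t = (r₁ + r₂)/2 = 20919.5 km.
On the circular orbit at r = 6799 km, v_c = √(μ/r) = 1.9604 km/s.
Vis-viva on the transfer ellipse at r = 6799 km gives v_t = √[μ(2/r − 1/a_t)] = 2.5372 km/s.
Δv₂ = |v_t − v_c| = |2.5372 − 1.9604| = 0.5768 km/s.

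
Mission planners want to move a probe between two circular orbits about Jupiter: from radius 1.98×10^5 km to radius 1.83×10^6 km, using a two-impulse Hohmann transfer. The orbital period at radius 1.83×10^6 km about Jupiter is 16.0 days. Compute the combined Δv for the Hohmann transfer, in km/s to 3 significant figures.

From Kepler's third law T² = 4π²r³/μ at r = 1.83×10^6 km, T = 16.0 days = 16.0 × 86400 s = 1.3824×10^6 s: μ = 4π²r³/T² = 1.26603×10^8 km³/s².
Transfer-ellipse semi-major axis a_t = (r₁ + r₂)/2 = (1.980×10^5 + 1.830×10^6)/2 = 1.014×10^6 km.
Circular speed at r₁: v₁ = √(μ/r₁) = √(1.26603×10^8/1.980×10^5) = 25.286585 km/s.
On the transfer ellipse at r₁, v² = μ(2/r − 1/a) gives v_p = √[μ(2/r₁ − 1/a_t)] = 33.970094 km/s.
First burn Δv₁ = |v_p − v₁| = 8.684 km/s.
At r₂, v₂ = √(μ/r₂) = 8.3176 km/s.
Transfer-orbit speed at r₂: v_a = √[μ(2/r₂ − 1/a_t)] = 3.6755 km/s.
Second burn Δv₂ = |v₂ − v_a| = 4.642 km/s.
Total Δv = Δv₁ + Δv₂ = 13.33 km/s.

Δv = 13.3 km/s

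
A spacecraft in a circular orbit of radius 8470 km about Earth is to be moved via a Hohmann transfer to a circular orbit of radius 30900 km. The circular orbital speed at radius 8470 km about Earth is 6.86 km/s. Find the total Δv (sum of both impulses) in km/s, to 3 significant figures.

Δv = 2.97 km/s

From the circular-orbit relation v² = μ/r at r = 8470 km: μ = v²r = (6.86)² × 8470 = 3.98595×10^5 km³/s².
The Hohmann ellipse has a_t = (r₁ + r₂)/2 = 19685 km.
Circular speed at r₁: v₁ = √(μ/r₁) = √(3.98595×10^5/8470) = 6.8600 km/s.
On the transfer ellipse at r₁, v² = μ(2/r − 1/a) gives v_p = √[μ(2/r₁ − 1/a_t)] = 8.5948 km/s.
First burn Δv₁ = |v_p − v₁| = 1.73480 km/s.
At r₂, v₂ = √(μ/r₂) = 3.59159 km/s.
Transfer-orbit speed at r₂: v_a = √[μ(2/r₂ − 1/a_t)] = 2.35592 km/s.
Second burn Δv₂ = |v₂ − v_a| = 1.23567 km/s.
Δv = Δv₁ + Δv₂ = 1.73480 + 1.23567 = 2.970 km/s.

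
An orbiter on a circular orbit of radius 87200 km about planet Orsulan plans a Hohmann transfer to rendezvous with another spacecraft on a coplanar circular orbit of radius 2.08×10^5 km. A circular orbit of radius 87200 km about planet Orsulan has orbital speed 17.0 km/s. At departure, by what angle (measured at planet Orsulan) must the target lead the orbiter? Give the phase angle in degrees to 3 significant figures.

φ = 72.4°

From the circular-orbit relation v² = μ/r at r = 87200 km: μ = v²r = (17.0)² × 87200 = 2.52008×10^7 km³/s².
Semi-major axis of the transfer orbit: a_t = (87200 + 2.080×10^5)/2 = 1.476×10^5 km.
The half-period of the transfer ellipse is t = π√(a_t³/μ) = 35490 s.
The target's mean motion on its circular orbit is ω₂ = √(μ/r₂³) = 5.292×10^-5 rad/s.
Angle swept by the target during transfer: ω₂·t = 1.878 rad = 107.6°.
Arrival is 180° from departure on the ellipse, so φ = 180° − 107.6° = 72.4°.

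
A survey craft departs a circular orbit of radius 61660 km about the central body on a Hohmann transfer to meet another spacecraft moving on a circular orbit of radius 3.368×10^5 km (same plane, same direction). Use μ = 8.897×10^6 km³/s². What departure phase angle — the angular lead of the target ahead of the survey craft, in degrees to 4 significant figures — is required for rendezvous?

Transfer-ellipse semi-major axis a_t = (r₁ + r₂)/2 = (61660 + 3.368×10^5)/2 = 1.9923×10^5 km.
The half-period of the transfer ellipse is t = π√(a_t³/μ) = 93660 s.
Target angular speed ω₂ = √(μ/r₂³) = 1.526×10^-5 rad/s.
Angle swept by the target during transfer: ω₂·t = 1.4293 rad = 81.89°.
Arrival is 180° from departure on the ellipse, so φ = 180° − 81.89° = 98.11°.

φ = 98.11°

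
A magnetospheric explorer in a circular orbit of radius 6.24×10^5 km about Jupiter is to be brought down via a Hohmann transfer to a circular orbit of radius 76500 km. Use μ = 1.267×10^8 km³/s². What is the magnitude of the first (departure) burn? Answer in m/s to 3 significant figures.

The Hohmann ellipse has a_t = (r₁ + r₂)/2 = 3.5025×10^5 km.
On the circular orbit at r = 6.240×10^5 km, v_c = √(μ/r) = 14.249 km/s.
Transfer-orbit speed at the same r (vis-viva, a = a_t): v_t = √[μ(2/r − 1/a_t)] = 6.6594 km/s.
Δv₁ = |v_t − v_c| = |6.6594 − 14.249| = 7.590 km/s.

Δv₁ = 7590 m/s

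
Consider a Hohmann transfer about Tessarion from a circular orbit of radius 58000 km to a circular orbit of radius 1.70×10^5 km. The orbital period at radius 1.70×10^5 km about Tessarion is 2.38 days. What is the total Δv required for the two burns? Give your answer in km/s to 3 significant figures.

From Kepler's third law T² = 4π²r³/μ at r = 1.70×10^5 km, T = 2.38 days = 2.38 × 86400 s = 2.05632×10^5 s: μ = 4π²r³/T² = 4.58696×10^6 km³/s².
Semi-major axis of the transfer orbit: a_t = (58000 + 1.700×10^5)/2 = 1.140×10^5 km.
Circular speed at r₁: v₁ = √(μ/r₁) = √(4.58696×10^6/58000) = 8.893 km/s.
On the transfer ellipse at r₁, v² = μ(2/r − 1/a) gives v_p = √[μ(2/r₁ − 1/a_t)] = 10.86 km/s.
First burn Δv₁ = |v_p − v₁| = 1.967 km/s.
Circular speed at r₂: v₂ = √(μ/r₂) = 5.194 km/s.
Transfer-orbit speed at r₂: v_a = √[μ(2/r₂ − 1/a_t)] = 3.705 km/s.
Second burn Δv₂ = |v₂ − v_a| = 1.489 km/s.
Total Δv = Δv₁ + Δv₂ = 3.456 km/s.

Δv = 3.46 km/s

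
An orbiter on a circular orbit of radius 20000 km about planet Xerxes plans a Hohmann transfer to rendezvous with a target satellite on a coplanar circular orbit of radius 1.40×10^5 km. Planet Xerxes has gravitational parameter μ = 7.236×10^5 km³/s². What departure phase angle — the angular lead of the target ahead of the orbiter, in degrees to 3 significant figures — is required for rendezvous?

The Hohmann ellipse has a_t = (r₁ + r₂)/2 = 80000 km.
The half-period of the transfer ellipse is t = π√(a_t³/μ) = 83570 s.
Target angular speed ω₂ = √(μ/r₂³) = 1.624×10^-5 rad/s.
Angle swept by the target during transfer: ω₂·t = 1.357 rad = 77.75°.
Arrival is 180° from departure on the ellipse, so φ = 180° − 77.75° = 102°.

φ = 102°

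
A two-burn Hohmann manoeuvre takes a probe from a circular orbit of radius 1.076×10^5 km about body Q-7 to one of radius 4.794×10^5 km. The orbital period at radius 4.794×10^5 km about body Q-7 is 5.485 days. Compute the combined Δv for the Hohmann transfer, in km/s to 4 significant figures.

Δv = 6.238 km/s

From Kepler's third law T² = 4π²r³/μ at r = 4.794×10^5 km, T = 5.485 days = 5.485 × 86400 s = 4.73904×10^5 s: μ = 4π²r³/T² = 1.93675×10^7 km³/s².
The Hohmann ellipse has a_t = (r₁ + r₂)/2 = 2.935×10^5 km.
Circular speed at r₁: v₁ = √(μ/r₁) = √(1.93675×10^7/1.076×10^5) = 13.42 km/s.
On the transfer ellipse at r₁, vis-viva equation gives v_p = √[μ(2/r₁ − 1/a_t)] = 17.15 km/s.
First burn Δv₁ = |v_p − v₁| = 3.730 km/s.
Circular speed at r₂: v₂ = √(μ/r₂) = 6.356 km/s.
Transfer-orbit speed at r₂: v_a = √[μ(2/r₂ − 1/a_t)] = 3.848 km/s.
Second burn Δv₂ = |v₂ − v_a| = 2.508 km/s.
Δv = Δv₁ + Δv₂ = 3.730 + 2.508 = 6.238 km/s.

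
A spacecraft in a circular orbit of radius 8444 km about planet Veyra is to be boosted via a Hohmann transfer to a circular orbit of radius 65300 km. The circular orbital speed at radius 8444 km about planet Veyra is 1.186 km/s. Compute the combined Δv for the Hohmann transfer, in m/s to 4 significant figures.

Δv = 614.7 m/s

From the circular-orbit relation v² = μ/r at r = 8444 km: μ = v²r = (1.186)² × 8444 = 11877.3 km³/s².
Semi-major axis of the transfer orbit: a_t = (8444 + 65300)/2 = 36872 km.
At r₁ the circular-orbit speed is v₁ = √(μ/r₁) = 1.1860 km/s.
On the transfer ellipse at r₁, v² = μ(2/r − 1/a) gives v_p = √[μ(2/r₁ − 1/a_t)] = 1.5783 km/s.
First burn Δv₁ = |v_p − v₁| = 0.3923 km/s.
At r₂, v₂ = √(μ/r₂) = 0.4265 km/s.
Transfer-orbit speed at r₂: v_a = √[μ(2/r₂ − 1/a_t)] = 0.2041 km/s.
Second burn Δv₂ = |v₂ − v_a| = 0.2224 km/s.
Δv = Δv₁ + Δv₂ = 0.3923 + 0.2224 = 0.6147 km/s.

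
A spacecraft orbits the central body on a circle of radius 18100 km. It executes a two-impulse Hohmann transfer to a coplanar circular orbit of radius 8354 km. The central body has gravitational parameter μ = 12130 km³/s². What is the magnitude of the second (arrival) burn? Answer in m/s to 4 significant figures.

Δv₂ = 204.6 m/s

Transfer-ellipse semi-major axis a_t = (r₁ + r₂)/2 = (18100 + 8354)/2 = 13227 km.
On the circular orbit at r = 8354 km, v_c = √(μ/r) = 1.2050 km/s.
Transfer-orbit speed at the same r (vis-viva, a = a_t): v_t = √[μ(2/r − 1/a_t)] = 1.4096 km/s.
Δv₂ = |v_t − v_c| = |1.4096 − 1.2050| = 0.2046 km/s.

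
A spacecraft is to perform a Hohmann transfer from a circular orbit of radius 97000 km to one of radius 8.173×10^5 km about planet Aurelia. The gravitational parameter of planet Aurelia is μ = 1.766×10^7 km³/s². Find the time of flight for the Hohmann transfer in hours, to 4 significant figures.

t = 64.19 hours

Transfer-ellipse semi-major axis a_t = (r₁ + r₂)/2 = (97000 + 8.173×10^5)/2 = 4.5715×10^5 km.
Half the transfer-orbit period gives t = π√(a_t³/μ) = 2.311×10^5 s.
Converting: 2.311×10^5 s ÷ 3600 s/hour = 64.19 hours.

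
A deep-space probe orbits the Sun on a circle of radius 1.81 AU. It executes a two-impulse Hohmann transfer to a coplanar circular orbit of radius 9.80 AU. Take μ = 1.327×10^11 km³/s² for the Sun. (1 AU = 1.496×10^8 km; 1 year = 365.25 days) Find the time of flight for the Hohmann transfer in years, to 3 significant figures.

In km: r₁ = 1.81 × 1.496×10^8 = 2.70776×10^8 km; r₂ = 9.80 × 1.496×10^8 = 1.46608×10^9 km.
Transfer-ellipse semi-major axis a_t = (r₁ + r₂)/2 = (2.70776×10^8 + 1.46608×10^9)/2 = 8.68428×10^8 km.
Transfer time t = π√(a_t³/μ) = π√((8.68428×10^8)³ / 1.327×10^11) = 2.207×10^8 s.
Converting: 2.207×10^8 s ÷ 3.15576×10^7 s/year (365.25 × 86400) = 6.99 years.

t = 6.99 years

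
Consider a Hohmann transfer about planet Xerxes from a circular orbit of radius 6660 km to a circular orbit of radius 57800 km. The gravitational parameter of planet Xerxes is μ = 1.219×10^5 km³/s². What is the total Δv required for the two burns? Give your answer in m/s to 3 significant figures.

Transfer-ellipse semi-major axis a_t = (r₁ + r₂)/2 = (6660 + 57800)/2 = 32230 km.
Circular speed at r₁: v₁ = √(μ/r₁) = √(1.219×10^5/6660) = 4.278 km/s.
Transfer-orbit speed at r₁ (vis-viva equation): v_p = √[μ(2/r₁ − 1/a_t)] = 5.729 km/s.
First burn Δv₁ = |v_p − v₁| = 1.451 km/s.
At r₂, v₂ = √(μ/r₂) = 1.45224 km/s.
Transfer-orbit speed at r₂: v_a = √[μ(2/r₂ − 1/a_t)] = 0.660153 km/s.
Second burn Δv₂ = |v₂ − v_a| = 0.7921 km/s.
Total Δv = Δv₁ + Δv₂ = 2.243 km/s.

Δv = 2240 m/s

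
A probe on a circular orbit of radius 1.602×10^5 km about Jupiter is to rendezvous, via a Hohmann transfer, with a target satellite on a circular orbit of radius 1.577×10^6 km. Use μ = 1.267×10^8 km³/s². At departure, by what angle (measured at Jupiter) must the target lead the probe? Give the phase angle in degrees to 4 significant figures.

Semi-major axis of the transfer orbit: a_t = (1.602×10^5 + 1.577×10^6)/2 = 8.686×10^5 km.
Transfer time t = π√(a_t³/μ) = 2.2594×10^5 s.
Target angular speed ω₂ = √(μ/r₂³) = 5.6838×10^-6 rad/s.
Angle swept by the target during transfer: ω₂·t = 1.2842 rad = 73.58°.
The probe traverses 180° on the transfer ellipse, so the target must lead by 180° − 73.58° = 106.4°.

φ = 106.4°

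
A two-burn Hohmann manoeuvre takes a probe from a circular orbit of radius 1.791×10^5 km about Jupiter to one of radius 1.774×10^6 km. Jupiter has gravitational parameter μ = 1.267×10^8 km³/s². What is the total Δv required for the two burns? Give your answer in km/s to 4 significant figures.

Δv = 14.08 km/s

Transfer-ellipse semi-major axis a_t = (r₁ + r₂)/2 = (1.791×10^5 + 1.774×10^6)/2 = 9.7655×10^5 km.
At r₁ the circular-orbit speed is v₁ = √(μ/r₁) = 26.597 km/s.
On the transfer ellipse at r₁, vis-viva equation gives v_p = √[μ(2/r₁ − 1/a_t)] = 35.848 km/s.
First burn Δv₁ = |v_p − v₁| = 9.251 km/s.
At r₂, v₂ = √(μ/r₂) = 8.451 km/s.
Transfer-orbit speed at r₂: v_a = √[μ(2/r₂ − 1/a_t)] = 3.619 km/s.
Second burn Δv₂ = |v₂ − v_a| = 4.832 km/s.
Total Δv = Δv₁ + Δv₂ = 14.08 km/s.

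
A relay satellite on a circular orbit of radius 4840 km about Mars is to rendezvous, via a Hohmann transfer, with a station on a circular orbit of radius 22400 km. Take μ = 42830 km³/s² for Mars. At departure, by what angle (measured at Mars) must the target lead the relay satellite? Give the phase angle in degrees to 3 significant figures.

Transfer-ellipse semi-major axis a_t = (r₁ + r₂)/2 = (4840 + 22400)/2 = 13620 km.
The half-period of the transfer ellipse is t = π√(a_t³/μ) = 24130 s.
The target's mean motion on its circular orbit is ω₂ = √(μ/r₂³) = 6.173×10^-5 rad/s.
Angle swept by the target during transfer: ω₂·t = 1.4895 rad = 85.34°.
The relay satellite traverses 180° on the transfer ellipse, so the target must lead by 180° − 85.34° = 94.7°.

φ = 94.7°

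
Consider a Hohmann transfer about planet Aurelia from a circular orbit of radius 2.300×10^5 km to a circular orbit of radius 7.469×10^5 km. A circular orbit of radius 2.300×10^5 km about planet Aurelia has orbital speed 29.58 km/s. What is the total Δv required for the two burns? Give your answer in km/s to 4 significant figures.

Δv = 12.15 km/s

From the circular-orbit relation v² = μ/r at r = 2.300×10^5 km: μ = v²r = (29.58)² × 2.300×10^5 = 2.01245×10^8 km³/s².
Semi-major axis of the transfer orbit: a_t = (2.300×10^5 + 7.469×10^5)/2 = 4.8845×10^5 km.
Circular speed at r₁: v₁ = √(μ/r₁) = √(2.01245×10^8/2.300×10^5) = 29.580 km/s.
On the transfer ellipse at r₁, vis-viva equation gives v_p = √[μ(2/r₁ − 1/a_t)] = 36.578 km/s.
First burn Δv₁ = |v_p − v₁| = 6.998 km/s.
Circular speed at r₂: v₂ = √(μ/r₂) = 16.415 km/s.
Transfer-orbit speed at r₂: v_a = √[μ(2/r₂ − 1/a_t)] = 11.264 km/s.
Second burn Δv₂ = |v₂ − v_a| = 5.151 km/s.
Δv = Δv₁ + Δv₂ = 6.998 + 5.151 = 12.15 km/s.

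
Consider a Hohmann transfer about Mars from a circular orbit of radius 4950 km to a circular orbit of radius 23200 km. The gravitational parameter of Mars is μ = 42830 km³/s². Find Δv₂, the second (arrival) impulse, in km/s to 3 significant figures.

Δv₂ = 0.553 km/s

The Hohmann ellipse has a_t = (r₁ + r₂)/2 = 14075 km.
Circular speed at r = 23200 km: v_c = √(μ/r) = 1.35872 km/s.
Transfer-orbit speed at the same r (vis-viva, a = a_t): v_t = √[μ(2/r − 1/a_t)] = 0.805765 km/s.
Δv₂ = |v_t − v_c| = |0.805765 − 1.35872| = 0.5530 km/s.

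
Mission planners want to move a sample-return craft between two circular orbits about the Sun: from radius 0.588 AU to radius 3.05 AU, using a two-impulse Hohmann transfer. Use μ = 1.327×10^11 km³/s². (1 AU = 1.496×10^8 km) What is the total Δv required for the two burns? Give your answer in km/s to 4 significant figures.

In km: r₁ = 0.588 × 1.496×10^8 = 8.79648×10^7 km; r₂ = 3.05 × 1.496×10^8 = 4.5628×10^8 km.
Semi-major axis of the transfer orbit: a_t = (8.79648×10^7 + 4.5628×10^8)/2 = 2.721224×10^8 km.
At r₁ the circular-orbit speed is v₁ = √(μ/r₁) = 38.84 km/s.
Transfer-orbit speed at r₁ (v² = μ(2/r − 1/a)): v_p = √[μ(2/r₁ − 1/a_t)] = 50.29 km/s.
First burn Δv₁ = |v_p − v₁| = 11.45 km/s.
At r₂, v₂ = √(μ/r₂) = 17.054 km/s.
Transfer-orbit speed at r₂: v_a = √[μ(2/r₂ − 1/a_t)] = 9.6960 km/s.
Second burn Δv₂ = |v₂ − v_a| = 7.358 km/s.
Δv = Δv₁ + Δv₂ = 11.45 + 7.358 = 18.81 km/s.

Δv = 18.81 km/s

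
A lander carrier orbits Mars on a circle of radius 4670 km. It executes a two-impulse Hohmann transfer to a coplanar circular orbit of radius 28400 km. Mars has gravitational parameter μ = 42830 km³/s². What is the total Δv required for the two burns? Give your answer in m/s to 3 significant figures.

Δv = 1520 m/s

Semi-major axis of the transfer orbit: a_t = (4670 + 28400)/2 = 16535 km.
Circular speed at r₁: v₁ = √(μ/r₁) = √(42830/4670) = 3.0284 km/s.
Transfer-orbit speed at r₁ (vis-viva): v_p = √[μ(2/r₁ − 1/a_t)] = 3.9689 km/s.
First burn Δv₁ = |v_p − v₁| = 0.9405 km/s.
At r₂, v₂ = √(μ/r₂) = 1.228 km/s.
Transfer-orbit speed at r₂: v_a = √[μ(2/r₂ − 1/a_t)] = 0.6526 km/s.
Second burn Δv₂ = |v₂ − v_a| = 0.5754 km/s.
Total Δv = Δv₁ + Δv₂ = 1.516 km/s.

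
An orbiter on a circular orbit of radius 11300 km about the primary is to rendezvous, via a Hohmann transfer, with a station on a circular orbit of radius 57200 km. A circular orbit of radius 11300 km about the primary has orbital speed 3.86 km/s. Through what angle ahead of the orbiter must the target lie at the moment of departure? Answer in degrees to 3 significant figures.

φ = 96.6°

From the circular-orbit relation v² = μ/r at r = 11300 km: μ = v²r = (3.86)² × 11300 = 1.68365×10^5 km³/s².
The Hohmann ellipse has a_t = (r₁ + r₂)/2 = 34250 km.
Transfer time t = π√(a_t³/μ) = 48530 s.
The target's mean motion on its circular orbit is ω₂ = √(μ/r₂³) = 2.9994×10^-5 rad/s.
Angle swept by the target during transfer: ω₂·t = 1.4556 rad = 83.40°.
Arrival is 180° from departure on the ellipse, so φ = 180° − 83.40° = 96.6°.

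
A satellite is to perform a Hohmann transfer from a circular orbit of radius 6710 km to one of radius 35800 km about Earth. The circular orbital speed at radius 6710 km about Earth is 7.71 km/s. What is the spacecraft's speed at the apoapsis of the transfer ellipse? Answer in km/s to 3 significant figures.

From the circular-orbit relation v² = μ/r at r = 6710 km: μ = v²r = (7.71)² × 6710 = 3.98870×10^5 km³/s².
Transfer-ellipse semi-major axis a_t = (r₁ + r₂)/2 = (6710 + 35800)/2 = 21255 km.
At apoapsis, r = 35800 km.
From the vis-viva equation, v = √[μ(2/r − 1/a_t)] = 1.875 km/s.

v = 1.88 km/s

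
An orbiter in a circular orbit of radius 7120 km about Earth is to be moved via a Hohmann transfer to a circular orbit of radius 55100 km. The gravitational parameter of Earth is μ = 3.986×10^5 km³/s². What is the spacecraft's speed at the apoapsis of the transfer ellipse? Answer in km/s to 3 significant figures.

v = 1.29 km/s

Semi-major axis of the transfer orbit: a_t = (7120 + 55100)/2 = 31110 km.
At apoapsis, r = 55100 km.
Applying v² = μ(2/r − 1/a_t): v = 1.287 km/s.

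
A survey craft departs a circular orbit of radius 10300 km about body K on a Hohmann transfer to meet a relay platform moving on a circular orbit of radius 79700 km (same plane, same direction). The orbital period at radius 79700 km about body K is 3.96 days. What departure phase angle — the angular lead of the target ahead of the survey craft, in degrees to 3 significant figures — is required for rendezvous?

From Kepler's third law T² = 4π²r³/μ at r = 79700 km, T = 3.96 days = 3.96 × 86400 s = 3.42144×10^5 s: μ = 4π²r³/T² = 1.70733×10^5 km³/s².
Transfer-ellipse semi-major axis a_t = (r₁ + r₂)/2 = (10300 + 79700)/2 = 45000 km.
Transfer time t = π√(a_t³/μ) = 72578.9 s.
Target angular speed ω₂ = √(μ/r₂³) = 1.83642×10^-5 rad/s.
Angle swept by the target during transfer: ω₂·t = 1.33285 rad = 76.37°.
The survey craft traverses 180° on the transfer ellipse, so the target must lead by 180° − 76.37° = 104°.

φ = 104°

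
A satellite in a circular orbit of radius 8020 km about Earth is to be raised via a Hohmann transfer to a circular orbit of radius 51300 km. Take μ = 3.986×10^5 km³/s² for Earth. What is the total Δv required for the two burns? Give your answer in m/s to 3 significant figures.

Δv = 3560 m/s

Transfer-ellipse semi-major axis a_t = (r₁ + r₂)/2 = (8020 + 51300)/2 = 29660 km.
Circular speed at r₁: v₁ = √(μ/r₁) = √(3.986×10^5/8020) = 7.050 km/s.
Transfer-orbit speed at r₁ (v² = μ(2/r − 1/a)): v_p = √[μ(2/r₁ − 1/a_t)] = 9.272 km/s.
First burn Δv₁ = |v_p − v₁| = 2.222 km/s.
At r₂, v₂ = √(μ/r₂) = 2.787 km/s.
Transfer-orbit speed at r₂: v_a = √[μ(2/r₂ − 1/a_t)] = 1.449 km/s.
Second burn Δv₂ = |v₂ − v_a| = 1.338 km/s.
Δv = Δv₁ + Δv₂ = 2.222 + 1.338 = 3.560 km/s.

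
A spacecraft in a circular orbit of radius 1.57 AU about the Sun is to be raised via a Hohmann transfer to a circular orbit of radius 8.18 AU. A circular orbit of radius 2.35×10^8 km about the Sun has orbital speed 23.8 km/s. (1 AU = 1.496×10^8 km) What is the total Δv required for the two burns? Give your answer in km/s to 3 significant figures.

From the circular-orbit relation v² = μ/r at r = 2.35×10^8 km: μ = v²r = (23.8)² × 2.35×10^8 = 1.33113×10^11 km³/s².
In km: r₁ = 1.57 × 1.496×10^8 = 2.34872×10^8 km; r₂ = 8.18 × 1.496×10^8 = 1.223728×10^9 km.
Semi-major axis of the transfer orbit: a_t = (2.34872×10^8 + 1.223728×10^9)/2 = 7.293×10^8 km.
At r₁ the circular-orbit speed is v₁ = √(μ/r₁) = 23.8065 km/s.
Transfer-orbit speed at r₁ (vis-viva equation): v_p = √[μ(2/r₁ − 1/a_t)] = 30.8379 km/s.
First burn Δv₁ = |v_p − v₁| = 7.031 km/s.
Circular speed at r₂: v₂ = √(μ/r₂) = 10.43 km/s.
Transfer-orbit speed at r₂: v_a = √[μ(2/r₂ − 1/a_t)] = 5.919 km/s.
Second burn Δv₂ = |v₂ − v_a| = 4.511 km/s.
Total Δv = Δv₁ + Δv₂ = 11.54 km/s.

Δv = 11.5 km/s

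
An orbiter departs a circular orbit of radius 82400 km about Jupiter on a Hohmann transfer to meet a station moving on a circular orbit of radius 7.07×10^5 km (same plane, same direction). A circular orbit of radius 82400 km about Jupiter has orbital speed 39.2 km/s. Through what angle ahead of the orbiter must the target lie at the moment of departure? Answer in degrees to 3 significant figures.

From the circular-orbit relation v² = μ/r at r = 82400 km: μ = v²r = (39.2)² × 82400 = 1.26619×10^8 km³/s².
The Hohmann ellipse has a_t = (r₁ + r₂)/2 = 3.947×10^5 km.
The half-period of the transfer ellipse is t = π√(a_t³/μ) = 69231.0 s.
Target angular speed ω₂ = √(μ/r₂³) = 1.89287×10^-5 rad/s.
Angle swept by the target during transfer: ω₂·t = 1.31045 rad = 75.08°.
The orbiter traverses 180° on the transfer ellipse, so the target must lead by 180° − 75.08° = 105°.

φ = 105°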